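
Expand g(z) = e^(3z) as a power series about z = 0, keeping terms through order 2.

g(0) = 1
g′(0) = 3
g′′(0) = 9

9*z^2/2 + 3*z + 1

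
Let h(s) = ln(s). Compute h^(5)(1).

24

From the series, [(s - 1)^5] h = 1/5; multiply by 5! = 120 to get 24.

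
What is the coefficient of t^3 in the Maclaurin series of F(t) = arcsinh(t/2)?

-1/48

Apply the Taylor formula c_k = f^(k)(a)/k!.
F(0) = 0
F′(0) = 1/2
F′′(0) = 0
F′′′(0) = -1/8
So c_3 = F′′′(0)/3! = -1/48.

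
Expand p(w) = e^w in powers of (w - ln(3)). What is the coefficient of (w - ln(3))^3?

1/2

p(ln(3)) = 3
p′(ln(3)) = 3
p′′(ln(3)) = 3
p′′′(ln(3)) = 3
So c_3 = p′′′(ln(3))/3! = 1/2.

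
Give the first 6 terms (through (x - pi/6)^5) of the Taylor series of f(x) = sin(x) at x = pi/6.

f(pi/6) = 1/2
f′(pi/6) = sqrt(3)/2
f′′(pi/6) = -1/2
f′′′(pi/6) = -sqrt(3)/2
f^(4)(pi/6) = 1/2
f^(5)(pi/6) = sqrt(3)/2
Then c_k = f^(k)(pi/6)/k! gives each Taylor coefficient.

sqrt(3)*(x - pi/6)^5/240 + (x - pi/6)^4/48 - sqrt(3)*(x - pi/6)^3/12 - (x - pi/6)^2/4 + sqrt(3)*(x - pi/6)/2 + 1/2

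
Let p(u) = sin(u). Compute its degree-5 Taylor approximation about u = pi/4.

sqrt(2)*(u - pi/4)^5/240 + sqrt(2)*(u - pi/4)^4/48 - sqrt(2)*(u - pi/4)^3/12 - sqrt(2)*(u - pi/4)^2/4 + sqrt(2)*(u - pi/4)/2 + sqrt(2)/2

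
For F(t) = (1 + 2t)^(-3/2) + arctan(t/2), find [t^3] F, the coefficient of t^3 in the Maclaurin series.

Combine the two series term by term.
F(0) = 1
F′(0) = -5/2
F′′(0) = 15
F′′′(0) = -421/4
Dividing each by k! gives the coefficients c_0, ..., c_3.

-421/24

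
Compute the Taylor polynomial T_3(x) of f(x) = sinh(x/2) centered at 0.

x^3/48 + x/2

[x^0] = 0;  [x^1] = 1/2;  [x^2] = 0;  [x^3] = 1/48.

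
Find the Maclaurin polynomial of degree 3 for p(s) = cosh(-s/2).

p(0) = 1
p′(0) = 0
p′′(0) = 1/4
p′′′(0) = 0
The Taylor polynomial is Σ p^(k)(0)/k! · s^k.

s^2/8 + 1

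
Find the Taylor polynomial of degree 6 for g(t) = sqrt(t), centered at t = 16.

g(16) = 4
g′(16) = 1/8
g′′(16) = -1/256
g′′′(16) = 3/8192
g^(4)(16) = -15/262144
g^(5)(16) = 105/8388608
g^(6)(16) = -945/268435456
The Taylor polynomial is Σ g^(k)(16)/k! · (t - 16)^k.

-21*(t - 16)^6/4294967296 + 7*(t - 16)^5/67108864 - 5*(t - 16)^4/2097152 + (t - 16)^3/16384 - (t - 16)^2/512 + (t - 16)/8 + 4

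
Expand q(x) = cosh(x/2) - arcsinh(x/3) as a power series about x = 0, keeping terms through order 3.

x^3/162 + x^2/8 - x/3 + 1

Combine the two series term by term.
[x^0] = 1;  [x^1] = -1/3;  [x^2] = 1/8;  [x^3] = 1/162.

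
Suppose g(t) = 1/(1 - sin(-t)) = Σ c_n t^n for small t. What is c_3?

Let u equal the inner series; expand the outer function in u and truncate.
[t^0] = 1;  [t^1] = -1;  [t^2] = 1;  [t^3] = -5/6.
So c_3 = g′′′(0)/3! = -5/6.

-5/6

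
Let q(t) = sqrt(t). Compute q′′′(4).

From the series, [(t - 4)^3] q = 1/512; multiply by 3! = 6 to get 3/256.

3/256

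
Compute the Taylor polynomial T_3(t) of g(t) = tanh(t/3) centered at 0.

-t^3/81 + t/3

Apply the Taylor formula c_k = f^(k)(a)/k!.
g(0) = 0
g′(0) = 1/3
g′′(0) = 0
g′′′(0) = -2/27
The Taylor polynomial is Σ g^(k)(0)/k! · t^k.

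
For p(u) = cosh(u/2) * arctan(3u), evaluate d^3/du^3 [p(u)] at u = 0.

-207/4

Write out both Maclaurin series and multiply, keeping only the needed powers.
The coefficient of u^3 in the expansion is -69/8, so p′′′(0) = 3! * (-69/8) = -207/4.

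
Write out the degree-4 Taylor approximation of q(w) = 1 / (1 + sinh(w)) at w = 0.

4*w^4/3 - 7*w^3/6 + w^2 - w + 1

Use the geometric series for the reciprocal, then substitute.
[w^0] = 1;  [w^1] = -1;  [w^2] = 1;  [w^3] = -7/6;  [w^4] = 4/3.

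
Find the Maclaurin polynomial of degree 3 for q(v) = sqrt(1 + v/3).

v^3/432 - v^2/72 + v/6 + 1

Apply the Taylor formula c_k = f^(k)(a)/k!.
q(0) = 1
q′(0) = 1/6
q′′(0) = -1/36
q′′′(0) = 1/72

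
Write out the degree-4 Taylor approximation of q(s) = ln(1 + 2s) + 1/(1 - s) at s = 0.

Combine the two series term by term.
q(0) = 1
q′(0) = 3
q′′(0) = -2
q′′′(0) = 22
q^(4)(0) = -72
The Taylor polynomial is Σ q^(k)(0)/k! · s^k.

-3*s^4 + 11*s^3/3 - s^2 + 3*s + 1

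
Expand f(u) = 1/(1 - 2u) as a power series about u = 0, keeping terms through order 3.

f(0) = 1
f′(0) = 2
f′′(0) = 8
f′′′(0) = 48

8*u^3 + 4*u^2 + 2*u + 1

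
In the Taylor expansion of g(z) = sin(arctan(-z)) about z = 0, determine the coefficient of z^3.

Compose series: expand the inner function first, then feed it into the outer expansion.
g(0) = 0
g′(0) = -1
g′′(0) = 0
g′′′(0) = 3
So c_3 = g′′′(0)/3! = 1/2.

1/2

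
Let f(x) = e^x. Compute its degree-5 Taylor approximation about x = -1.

Apply the Taylor formula c_k = f^(k)(a)/k!.
[(x + 1)^0] = e^(-1);  [(x + 1)^1] = e^(-1);  [(x + 1)^2] = e^(-1)/2;  [(x + 1)^3] = e^(-1)/6;  [(x + 1)^4] = e^(-1)/24;  [(x + 1)^5] = e^(-1)/120.

(x + 1)^5*e^(-1)/120 + (x + 1)^4*e^(-1)/24 + (x + 1)^3*e^(-1)/6 + (x + 1)^2*e^(-1)/2 + (x + 1)*e^(-1) + e^(-1)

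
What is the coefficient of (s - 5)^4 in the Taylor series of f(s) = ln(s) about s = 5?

f(5) = ln(5)
f′(5) = 1/5
f′′(5) = -1/25
f′′′(5) = 2/125
f^(4)(5) = -6/625
So c_4 = f^(4)(5)/4! = -1/2500.

-1/2500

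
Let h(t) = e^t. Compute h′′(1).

Use the known series and substitute for the argument.
The coefficient of (t - 1)^2 in the expansion is e/2, so h′′(1) = 2! * (e/2) = e.

e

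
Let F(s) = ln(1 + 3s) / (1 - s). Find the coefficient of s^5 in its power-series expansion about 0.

Take the Cauchy product of the two expansions.
[s^0] = 0;  [s^1] = 3;  [s^2] = -3/2;  [s^3] = 15/2;  [s^4] = -51/4;  [s^5] = 717/20.

717/20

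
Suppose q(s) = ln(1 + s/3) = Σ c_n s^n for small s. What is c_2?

-1/18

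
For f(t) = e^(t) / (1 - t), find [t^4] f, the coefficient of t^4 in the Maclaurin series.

Use 1/(1 - r) = Σ r^k on the denominator, then take the Cauchy product.

65/24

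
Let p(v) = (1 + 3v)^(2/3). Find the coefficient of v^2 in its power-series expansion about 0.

-1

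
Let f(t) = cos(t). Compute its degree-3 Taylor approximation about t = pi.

(t - pi)^2/2 - 1

[(t - pi)^0] = -1;  [(t - pi)^1] = 0;  [(t - pi)^2] = 1/2;  [(t - pi)^3] = 0.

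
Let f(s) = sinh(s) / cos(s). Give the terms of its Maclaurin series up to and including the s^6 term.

3*s^5/10 + 2*s^3/3 + s

Divide the numerator series by the denominator series (power-series long division).
[s^0] = 0;  [s^1] = 1;  [s^2] = 0;  [s^3] = 2/3;  [s^4] = 0;  [s^5] = 3/10;  [s^6] = 0.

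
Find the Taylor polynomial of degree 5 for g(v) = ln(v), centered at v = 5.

(v - 5)^5/15625 - (v - 5)^4/2500 + (v - 5)^3/375 - (v - 5)^2/50 + (v - 5)/5 + ln(5)

[(v - 5)^0] = ln(5);  [(v - 5)^1] = 1/5;  [(v - 5)^2] = -1/50;  [(v - 5)^3] = 1/375;  [(v - 5)^4] = -1/2500;  [(v - 5)^5] = 1/15625.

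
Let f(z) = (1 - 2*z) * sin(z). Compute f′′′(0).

-1

Shift and add copies of the series according to the polynomial's terms.
From the series, [z^3] f = -1/6; multiply by 3! = 6 to get -1.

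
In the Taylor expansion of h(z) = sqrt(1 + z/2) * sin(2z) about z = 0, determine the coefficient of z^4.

-61/192

Expand each factor separately, then convolve coefficients.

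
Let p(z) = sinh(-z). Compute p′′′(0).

-1

The coefficient of z^3 in the expansion is -1/6, so p′′′(0) = 3! * (-1/6) = -1.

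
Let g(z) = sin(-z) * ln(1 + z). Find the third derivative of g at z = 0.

Take the Cauchy product of the two expansions.
From the series, [z^3] g = 1/2; multiply by 3! = 6 to get 3.

3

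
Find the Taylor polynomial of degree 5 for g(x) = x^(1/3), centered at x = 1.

g(1) = 1
g′(1) = 1/3
g′′(1) = -2/9
g′′′(1) = 10/27
g^(4)(1) = -80/81
g^(5)(1) = 880/243

22*(x - 1)^5/729 - 10*(x - 1)^4/243 + 5*(x - 1)^3/81 - (x - 1)^2/9 + (x - 1)/3 + 1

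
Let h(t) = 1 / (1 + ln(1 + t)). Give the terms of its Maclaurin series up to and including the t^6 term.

3289*t^6/360 - 347*t^5/60 + 11*t^4/3 - 7*t^3/3 + 3*t^2/2 - t + 1

Use the geometric series for the reciprocal, then substitute.
[t^0] = 1;  [t^1] = -1;  [t^2] = 3/2;  [t^3] = -7/3;  [t^4] = 11/3;  [t^5] = -347/60;  [t^6] = 3289/360.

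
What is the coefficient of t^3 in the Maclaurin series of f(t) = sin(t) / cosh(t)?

Write the quotient as an unknown series and match coefficients against numerator = denominator · series.
[t^0] = 0;  [t^1] = 1;  [t^2] = 0;  [t^3] = -2/3.

-2/3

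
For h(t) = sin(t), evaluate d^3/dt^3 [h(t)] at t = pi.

1

Apply the Taylor formula c_k = f^(k)(a)/k!.
From the series, [(t - pi)^3] h = 1/6; multiply by 3! = 6 to get 1.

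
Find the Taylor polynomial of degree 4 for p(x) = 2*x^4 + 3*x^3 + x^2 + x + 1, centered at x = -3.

2*(x + 3)^4 - 21*(x + 3)^3 + 82*(x + 3)^2 - 140*(x + 3) + 88

[(x + 3)^0] = 88;  [(x + 3)^1] = -140;  [(x + 3)^2] = 82;  [(x + 3)^3] = -21;  [(x + 3)^4] = 2.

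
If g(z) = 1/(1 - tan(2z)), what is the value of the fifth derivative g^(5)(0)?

Compose series: expand the inner function first, then feed it into the outer expansion.
From the series, [z^5] g = 1024/15; multiply by 5! = 120 to get 8192.

8192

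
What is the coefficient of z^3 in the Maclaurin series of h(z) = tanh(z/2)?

-1/24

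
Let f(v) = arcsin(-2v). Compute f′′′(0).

-8

From the series, [v^3] f = -4/3; multiply by 3! = 6 to get -8.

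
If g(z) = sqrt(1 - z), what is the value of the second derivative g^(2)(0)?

Apply the Taylor formula c_k = f^(k)(a)/k!.
The coefficient of z^2 in the expansion is -1/8, so g′′(0) = 2! * (-1/8) = -1/4.

-1/4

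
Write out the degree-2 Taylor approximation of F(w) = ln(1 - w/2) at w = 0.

-w^2/8 - w/2

Use the known series and substitute for the argument.
[w^0] = 0;  [w^1] = -1/2;  [w^2] = -1/8.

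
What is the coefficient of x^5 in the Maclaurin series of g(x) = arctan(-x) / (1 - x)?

-13/15

Expand 1/(denominator) as a geometric series and multiply by the numerator's series.
g(0) = 0
g′(0) = -1
g′′(0) = -2
g′′′(0) = -4
g^(4)(0) = -16
g^(5)(0) = -104
So c_5 = g^(5)(0)/5! = -13/15.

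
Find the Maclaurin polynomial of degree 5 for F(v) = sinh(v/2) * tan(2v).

11*v^4/8 + v^2

Take the Cauchy product of the two expansions.
F(0) = 0
F′(0) = 0
F′′(0) = 2
F′′′(0) = 0
F^(4)(0) = 33
F^(5)(0) = 0
Dividing each by k! gives the coefficients c_0, ..., c_5.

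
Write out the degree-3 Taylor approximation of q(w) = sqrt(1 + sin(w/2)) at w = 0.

Plug the Maclaurin series of the inner function into that of the outer and collect terms.
q(0) = 1
q′(0) = 1/4
q′′(0) = -1/16
q′′′(0) = -1/64
The Taylor polynomial is Σ q^(k)(0)/k! · w^k.

-w^3/384 - w^2/32 + w/4 + 1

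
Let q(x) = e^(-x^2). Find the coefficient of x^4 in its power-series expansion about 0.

1/2

Apply the Taylor formula c_k = f^(k)(a)/k!.
[x^0] = 1;  [x^1] = 0;  [x^2] = -1;  [x^3] = 0;  [x^4] = 1/2.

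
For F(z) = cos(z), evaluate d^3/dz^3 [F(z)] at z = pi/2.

1

The coefficient of (z - pi/2)^3 in the expansion is 1/6, so F′′′(pi/2) = 3! * (1/6) = 1.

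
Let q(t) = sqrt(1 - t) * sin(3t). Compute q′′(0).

Take the Cauchy product of the two expansions.
The coefficient of t^2 in the expansion is -3/2, so q′′(0) = 2! * (-3/2) = -3.

-3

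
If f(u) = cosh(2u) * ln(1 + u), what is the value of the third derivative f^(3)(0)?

Write out both Maclaurin series and multiply, keeping only the needed powers.
The coefficient of u^3 in the expansion is 7/3, so f′′′(0) = 3! * (7/3) = 14.

14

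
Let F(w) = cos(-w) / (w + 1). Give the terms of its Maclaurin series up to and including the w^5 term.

Multiply the numerator's expansion by the denominator's geometric series.
[w^0] = 1;  [w^1] = -1;  [w^2] = 1/2;  [w^3] = -1/2;  [w^4] = 13/24;  [w^5] = -13/24.

-13*w^5/24 + 13*w^4/24 - w^3/2 + w^2/2 - w + 1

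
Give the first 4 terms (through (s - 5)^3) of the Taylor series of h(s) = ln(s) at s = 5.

(s - 5)^3/375 - (s - 5)^2/50 + (s - 5)/5 + ln(5)

Use the known series and substitute for the argument.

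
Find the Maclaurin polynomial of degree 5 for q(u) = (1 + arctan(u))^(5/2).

51*u^5/256 - 165*u^4/128 - 25*u^3/48 + 15*u^2/8 + 5*u/2 + 1

Let u equal the inner series; expand the outer function in u and truncate.
q(0) = 1
q′(0) = 5/2
q′′(0) = 15/4
q′′′(0) = -25/8
q^(4)(0) = -495/16
q^(5)(0) = 765/32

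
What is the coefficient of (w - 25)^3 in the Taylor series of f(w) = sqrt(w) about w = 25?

1/50000

Use the known series and substitute for the argument.
[(w - 25)^0] = 5;  [(w - 25)^1] = 1/10;  [(w - 25)^2] = -1/1000;  [(w - 25)^3] = 1/50000.
So c_3 = f′′′(25)/3! = 1/50000.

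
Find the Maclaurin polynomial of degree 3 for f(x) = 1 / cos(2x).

2*x^2 + 1

Write the quotient as an unknown series and match coefficients against numerator = denominator · series.
[x^0] = 1;  [x^1] = 0;  [x^2] = 2;  [x^3] = 0.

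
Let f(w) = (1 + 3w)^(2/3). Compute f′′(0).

-2

Differentiate repeatedly and evaluate at the center.
The coefficient of w^2 in the expansion is -1, so f′′(0) = 2! * (-1) = -2.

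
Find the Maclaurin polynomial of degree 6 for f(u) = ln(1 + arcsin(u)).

-19*u^6/45 + 53*u^5/120 - 5*u^4/12 + u^3/2 - u^2/2 + u

Substitute the inner expansion into the outer series and collect powers.
f(0) = 0
f′(0) = 1
f′′(0) = -1
f′′′(0) = 3
f^(4)(0) = -10
f^(5)(0) = 53
f^(6)(0) = -304
Then c_k = f^(k)(0)/k! gives each Taylor coefficient.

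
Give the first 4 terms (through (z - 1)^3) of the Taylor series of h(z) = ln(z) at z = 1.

(z - 1)^3/3 - (z - 1)^2/2 + (z - 1)

Compute the successive derivatives at the expansion point and divide by k!.
h(1) = 0
h′(1) = 1
h′′(1) = -1
h′′′(1) = 2
The Taylor polynomial is Σ h^(k)(1)/k! · (z - 1)^k.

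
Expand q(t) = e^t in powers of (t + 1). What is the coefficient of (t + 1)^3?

[(t + 1)^0] = e^(-1);  [(t + 1)^1] = e^(-1);  [(t + 1)^2] = e^(-1)/2;  [(t + 1)^3] = e^(-1)/6.
So c_3 = q′′′(-1)/3! = e^(-1)/6.

e^(-1)/6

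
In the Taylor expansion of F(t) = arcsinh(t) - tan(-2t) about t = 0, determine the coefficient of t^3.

5/2

Combine the two series term by term.
So c_3 = F′′′(0)/3! = 5/2.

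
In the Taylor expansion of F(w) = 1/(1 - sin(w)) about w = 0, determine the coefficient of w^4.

Plug the Maclaurin series of the inner function into that of the outer and collect terms.
F(0) = 1
F′(0) = 1
F′′(0) = 2
F′′′(0) = 5
F^(4)(0) = 16
So c_4 = F^(4)(0)/4! = 2/3.

2/3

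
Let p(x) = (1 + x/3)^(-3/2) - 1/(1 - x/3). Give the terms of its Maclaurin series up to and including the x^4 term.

187*x^4/10368 - 17*x^3/144 + 7*x^2/72 - 5*x/6

Combine the two series term by term.
p(0) = 0
p′(0) = -5/6
p′′(0) = 7/36
p′′′(0) = -17/24
p^(4)(0) = 187/432
Then c_k = p^(k)(0)/k! gives each Taylor coefficient.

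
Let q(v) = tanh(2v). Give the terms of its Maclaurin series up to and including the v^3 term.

q(0) = 0
q′(0) = 2
q′′(0) = 0
q′′′(0) = -16
Then c_k = q^(k)(0)/k! gives each Taylor coefficient.

-8*v^3/3 + 2*v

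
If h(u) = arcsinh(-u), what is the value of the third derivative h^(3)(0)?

The coefficient of u^3 in the expansion is 1/6, so h′′′(0) = 3! * (1/6) = 1.

1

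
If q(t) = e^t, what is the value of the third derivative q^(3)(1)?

e

Compute the successive derivatives at the expansion point and divide by k!.
The coefficient of (t - 1)^3 in the expansion is e/6, so q′′′(1) = 3! * (e/6) = e.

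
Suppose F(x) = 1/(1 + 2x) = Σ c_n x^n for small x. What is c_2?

Differentiate repeatedly and evaluate at the center.
F(0) = 1
F′(0) = -2
F′′(0) = 8
So c_2 = F′′(0)/2! = 4.

4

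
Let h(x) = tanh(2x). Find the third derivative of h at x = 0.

Differentiate repeatedly and evaluate at the center.
The coefficient of x^3 in the expansion is -8/3, so h′′′(0) = 3! * (-8/3) = -16.

-16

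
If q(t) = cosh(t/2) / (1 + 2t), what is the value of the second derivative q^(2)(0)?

Write out both Maclaurin series and multiply, keeping only the needed powers.
From the series, [t^2] q = 33/8; multiply by 2! = 2 to get 33/4.

33/4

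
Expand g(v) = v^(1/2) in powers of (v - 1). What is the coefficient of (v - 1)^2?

Apply the Taylor formula c_k = f^(k)(a)/k!.
g(1) = 1
g′(1) = 1/2
g′′(1) = -1/4
So c_2 = g′′(1)/2! = -1/8.

-1/8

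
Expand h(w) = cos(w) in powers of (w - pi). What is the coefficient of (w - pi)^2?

h(pi) = -1
h′(pi) = 0
h′′(pi) = 1
The Taylor polynomial is Σ h^(k)(pi)/k! · (w - pi)^k.

1/2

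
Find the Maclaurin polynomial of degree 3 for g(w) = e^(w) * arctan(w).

Write out both Maclaurin series and multiply, keeping only the needed powers.

w^3/6 + w^2 + w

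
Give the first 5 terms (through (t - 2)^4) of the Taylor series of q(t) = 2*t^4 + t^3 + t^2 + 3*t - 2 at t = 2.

2*(t - 2)^4 + 17*(t - 2)^3 + 55*(t - 2)^2 + 83*(t - 2) + 48

Use the known series and substitute for the argument.
[(t - 2)^0] = 48;  [(t - 2)^1] = 83;  [(t - 2)^2] = 55;  [(t - 2)^3] = 17;  [(t - 2)^4] = 2.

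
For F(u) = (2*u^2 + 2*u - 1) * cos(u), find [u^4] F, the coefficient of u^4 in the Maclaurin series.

-25/24

Multiply each power in the prefactor through the base expansion.
F(0) = -1
F′(0) = 2
F′′(0) = 5
F′′′(0) = -6
F^(4)(0) = -25
Then c_k = F^(k)(0)/k! gives each Taylor coefficient.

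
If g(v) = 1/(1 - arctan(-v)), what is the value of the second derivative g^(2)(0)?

Plug the Maclaurin series of the inner function into that of the outer and collect terms.
From the series, [v^2] g = 1; multiply by 2! = 2 to get 2.

2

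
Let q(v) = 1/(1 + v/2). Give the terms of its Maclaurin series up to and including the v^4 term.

q(0) = 1
q′(0) = -1/2
q′′(0) = 1/2
q′′′(0) = -3/4
q^(4)(0) = 3/2
Then c_k = q^(k)(0)/k! gives each Taylor coefficient.

v^4/16 - v^3/8 + v^2/4 - v/2 + 1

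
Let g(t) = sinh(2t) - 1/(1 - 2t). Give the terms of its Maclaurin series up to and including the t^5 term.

Expand each term separately and add.
[t^0] = -1;  [t^1] = 0;  [t^2] = -4;  [t^3] = -20/3;  [t^4] = -16;  [t^5] = -476/15.

-476*t^5/15 - 16*t^4 - 20*t^3/3 - 4*t^2 - 1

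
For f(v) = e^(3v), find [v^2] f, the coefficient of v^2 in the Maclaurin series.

9/2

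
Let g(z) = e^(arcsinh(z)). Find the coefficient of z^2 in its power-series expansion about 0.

1/2

Compose series: expand the inner function first, then feed it into the outer expansion.
g(0) = 1
g′(0) = 1
g′′(0) = 1
So c_2 = g′′(0)/2! = 1/2.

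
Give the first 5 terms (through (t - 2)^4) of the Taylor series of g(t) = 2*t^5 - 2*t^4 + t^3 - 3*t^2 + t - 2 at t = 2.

18*(t - 2)^4 + 65*(t - 2)^3 + 115*(t - 2)^2 + 97*(t - 2) + 28

g(2) = 28
g′(2) = 97
g′′(2) = 230
g′′′(2) = 390
g^(4)(2) = 432
Then c_k = g^(k)(2)/k! gives each Taylor coefficient.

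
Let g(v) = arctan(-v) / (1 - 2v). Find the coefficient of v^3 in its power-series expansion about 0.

Write out both Maclaurin series and multiply, keeping only the needed powers.
[v^0] = 0;  [v^1] = -1;  [v^2] = -2;  [v^3] = -11/3.

-11/3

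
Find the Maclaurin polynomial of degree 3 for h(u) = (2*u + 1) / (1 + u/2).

3*u^3/8 - 3*u^2/4 + 3*u/2 + 1

Distribute the polynomial across the series and collect like powers.
h(0) = 1
h′(0) = 3/2
h′′(0) = -3/2
h′′′(0) = 9/4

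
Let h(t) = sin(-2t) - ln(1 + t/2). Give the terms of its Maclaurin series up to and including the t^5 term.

Combine the two series term by term.
[t^0] = 0;  [t^1] = -5/2;  [t^2] = 1/8;  [t^3] = 31/24;  [t^4] = 1/64;  [t^5] = -131/480.

-131*t^5/480 + t^4/64 + 31*t^3/24 + t^2/8 - 5*t/2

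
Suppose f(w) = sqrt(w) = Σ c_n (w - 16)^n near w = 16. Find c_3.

1/16384

[(w - 16)^0] = 4;  [(w - 16)^1] = 1/8;  [(w - 16)^2] = -1/512;  [(w - 16)^3] = 1/16384.
So c_3 = f′′′(16)/3! = 1/16384.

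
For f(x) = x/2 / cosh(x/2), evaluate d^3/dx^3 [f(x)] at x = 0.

-3/8

Invert the denominator's series and multiply.
The coefficient of x^3 in the expansion is -1/16, so f′′′(0) = 3! * (-1/16) = -3/8.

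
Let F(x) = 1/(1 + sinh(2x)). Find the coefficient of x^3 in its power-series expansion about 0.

Compose series: expand the inner function first, then feed it into the outer expansion.
[x^0] = 1;  [x^1] = -2;  [x^2] = 4;  [x^3] = -28/3.

-28/3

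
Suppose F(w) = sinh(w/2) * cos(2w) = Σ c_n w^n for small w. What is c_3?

Expand each factor separately, then convolve coefficients.

-47/48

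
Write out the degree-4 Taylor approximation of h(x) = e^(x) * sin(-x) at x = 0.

-x^3/3 - x^2 - x

Write out both Maclaurin series and multiply, keeping only the needed powers.
[x^0] = 0;  [x^1] = -1;  [x^2] = -1;  [x^3] = -1/3;  [x^4] = 0.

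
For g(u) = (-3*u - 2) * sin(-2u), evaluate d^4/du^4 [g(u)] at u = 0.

-96

Multiply each power in the prefactor through the base expansion.
The coefficient of u^4 in the expansion is -4, so g^(4)(0) = 4! * (-4) = -96.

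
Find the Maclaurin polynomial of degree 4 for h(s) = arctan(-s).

s^3/3 - s

h(0) = 0
h′(0) = -1
h′′(0) = 0
h′′′(0) = 2
h^(4)(0) = 0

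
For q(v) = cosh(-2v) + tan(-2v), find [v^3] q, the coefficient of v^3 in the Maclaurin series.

Combine the two series term by term.
[v^0] = 1;  [v^1] = -2;  [v^2] = 2;  [v^3] = -8/3.

-8/3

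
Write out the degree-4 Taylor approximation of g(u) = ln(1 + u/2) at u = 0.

Differentiate repeatedly and evaluate at the center.
[u^0] = 0;  [u^1] = 1/2;  [u^2] = -1/8;  [u^3] = 1/24;  [u^4] = -1/64.

-u^4/64 + u^3/24 - u^2/8 + u/2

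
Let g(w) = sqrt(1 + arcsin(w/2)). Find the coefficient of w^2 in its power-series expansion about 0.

-1/32

Plug the Maclaurin series of the inner function into that of the outer and collect terms.
[w^0] = 1;  [w^1] = 1/4;  [w^2] = -1/32.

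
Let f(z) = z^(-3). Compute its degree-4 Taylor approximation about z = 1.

f(1) = 1
f′(1) = -3
f′′(1) = 12
f′′′(1) = -60
f^(4)(1) = 360
Dividing each by k! gives the coefficients c_0, ..., c_4.

15*(z - 1)^4 - 10*(z - 1)^3 + 6*(z - 1)^2 - 3*(z - 1) + 1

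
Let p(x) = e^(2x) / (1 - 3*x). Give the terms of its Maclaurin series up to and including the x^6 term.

12779*x^6/9 + 7099*x^5/15 + 473*x^4/3 + 157*x^3/3 + 17*x^2 + 5*x + 1

Multiply the numerator's expansion by the denominator's geometric series.
p(0) = 1
p′(0) = 5
p′′(0) = 34
p′′′(0) = 314
p^(4)(0) = 3784
p^(5)(0) = 56792
p^(6)(0) = 1022320
The Taylor polynomial is Σ p^(k)(0)/k! · x^k.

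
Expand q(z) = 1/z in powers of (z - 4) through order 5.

-(z - 4)^5/4096 + (z - 4)^4/1024 - (z - 4)^3/256 + (z - 4)^2/64 - (z - 4)/16 + 1/4

Use the known series and substitute for the argument.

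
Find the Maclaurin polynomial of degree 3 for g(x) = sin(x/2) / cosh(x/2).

Write the quotient as an unknown series and match coefficients against numerator = denominator · series.
g(0) = 0
g′(0) = 1/2
g′′(0) = 0
g′′′(0) = -1/2

-x^3/12 + x/2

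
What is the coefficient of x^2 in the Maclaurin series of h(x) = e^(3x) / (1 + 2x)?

Multiply the two series term by term and collect like powers.
h(0) = 1
h′(0) = 1
h′′(0) = 5
Then c_k = h^(k)(0)/k! gives each Taylor coefficient.

5/2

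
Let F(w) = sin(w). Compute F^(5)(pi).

The coefficient of (w - pi)^5 in the expansion is -1/120, so F^(5)(pi) = 5! * (-1/120) = -1.

-1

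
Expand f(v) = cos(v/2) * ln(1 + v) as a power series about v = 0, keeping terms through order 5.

Write out both Maclaurin series and multiply, keeping only the needed powers.
f(0) = 0
f′(0) = 1
f′′(0) = -1
f′′′(0) = 5/4
f^(4)(0) = -9/2
f^(5)(0) = 309/16

103*v^5/640 - 3*v^4/16 + 5*v^3/24 - v^2/2 + v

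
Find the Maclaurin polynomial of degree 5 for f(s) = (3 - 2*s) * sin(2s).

Distribute the polynomial across the series and collect like powers.
f(0) = 0
f′(0) = 6
f′′(0) = -8
f′′′(0) = -24
f^(4)(0) = 64
f^(5)(0) = 96
Dividing each by k! gives the coefficients c_0, ..., c_5.

4*s^5/5 + 8*s^4/3 - 4*s^3 - 4*s^2 + 6*s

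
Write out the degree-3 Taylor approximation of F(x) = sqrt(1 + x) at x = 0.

[x^0] = 1;  [x^1] = 1/2;  [x^2] = -1/8;  [x^3] = 1/16.

x^3/16 - x^2/8 + x/2 + 1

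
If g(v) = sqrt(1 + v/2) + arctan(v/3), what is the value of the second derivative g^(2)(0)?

Combine the two series term by term.
The coefficient of v^2 in the expansion is -1/32, so g′′(0) = 2! * (-1/32) = -1/16.

-1/16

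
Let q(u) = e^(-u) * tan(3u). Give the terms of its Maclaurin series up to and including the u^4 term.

-19*u^4/2 + 21*u^3/2 - 3*u^2 + 3*u

Write out both Maclaurin series and multiply, keeping only the needed powers.
q(0) = 0
q′(0) = 3
q′′(0) = -6
q′′′(0) = 63
q^(4)(0) = -228
Dividing each by k! gives the coefficients c_0, ..., c_4.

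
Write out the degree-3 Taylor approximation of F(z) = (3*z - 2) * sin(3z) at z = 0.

Distribute the polynomial across the series and collect like powers.

9*z^3 + 9*z^2 - 6*z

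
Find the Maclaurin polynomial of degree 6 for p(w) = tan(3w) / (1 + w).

Multiply the two series term by term and collect like powers.
p(0) = 0
p′(0) = 3
p′′(0) = -6
p′′′(0) = 72
p^(4)(0) = -288
p^(5)(0) = 5328
p^(6)(0) = -31968

-222*w^6/5 + 222*w^5/5 - 12*w^4 + 12*w^3 - 3*w^2 + 3*w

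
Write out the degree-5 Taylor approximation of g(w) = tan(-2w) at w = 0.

[w^0] = 0;  [w^1] = -2;  [w^2] = 0;  [w^3] = -8/3;  [w^4] = 0;  [w^5] = -64/15.

-64*w^5/15 - 8*w^3/3 - 2*w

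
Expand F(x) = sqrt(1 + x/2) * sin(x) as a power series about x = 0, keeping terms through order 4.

-13*x^4/384 - 19*x^3/96 + x^2/4 + x

Multiply the two series term by term and collect like powers.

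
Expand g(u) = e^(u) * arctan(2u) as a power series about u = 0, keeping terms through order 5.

Write out both Maclaurin series and multiply, keeping only the needed powers.
g(0) = 0
g′(0) = 2
g′′(0) = 4
g′′′(0) = -10
g^(4)(0) = -56
g^(5)(0) = 618

103*u^5/20 - 7*u^4/3 - 5*u^3/3 + 2*u^2 + 2*u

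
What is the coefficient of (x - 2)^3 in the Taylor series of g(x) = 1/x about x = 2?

-1/16

g(2) = 1/2
g′(2) = -1/4
g′′(2) = 1/4
g′′′(2) = -3/8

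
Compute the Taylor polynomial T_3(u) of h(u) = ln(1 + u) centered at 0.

u^3/3 - u^2/2 + u

h(0) = 0
h′(0) = 1
h′′(0) = -1
h′′′(0) = 2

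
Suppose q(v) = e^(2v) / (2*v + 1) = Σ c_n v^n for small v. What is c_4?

6

Multiply the numerator's expansion by the denominator's geometric series.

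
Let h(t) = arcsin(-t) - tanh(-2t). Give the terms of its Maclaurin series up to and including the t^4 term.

-17*t^3/6 + t

Combine the two series term by term.
h(0) = 0
h′(0) = 1
h′′(0) = 0
h′′′(0) = -17
h^(4)(0) = 0
Then c_k = h^(k)(0)/k! gives each Taylor coefficient.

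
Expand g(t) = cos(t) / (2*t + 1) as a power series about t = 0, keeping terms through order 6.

Use 1/(1 - r) = Σ r^k on the denominator, then take the Cauchy product.
g(0) = 1
g′(0) = -2
g′′(0) = 7
g′′′(0) = -42
g^(4)(0) = 337
g^(5)(0) = -3370
g^(6)(0) = 40439
Dividing each by k! gives the coefficients c_0, ..., c_6.

40439*t^6/720 - 337*t^5/12 + 337*t^4/24 - 7*t^3 + 7*t^2/2 - 2*t + 1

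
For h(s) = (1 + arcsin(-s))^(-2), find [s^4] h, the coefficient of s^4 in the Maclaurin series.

Compose series: expand the inner function first, then feed it into the outer expansion.
h(0) = 1
h′(0) = 2
h′′(0) = 6
h′′′(0) = 26
h^(4)(0) = 144
Dividing each by k! gives the coefficients c_0, ..., c_4.

6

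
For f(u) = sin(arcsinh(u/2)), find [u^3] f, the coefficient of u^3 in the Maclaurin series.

Compose series: expand the inner function first, then feed it into the outer expansion.
f(0) = 0
f′(0) = 1/2
f′′(0) = 0
f′′′(0) = -1/4

-1/24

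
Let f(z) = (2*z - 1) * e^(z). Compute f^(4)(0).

Distribute the polynomial across the series and collect like powers.
From the series, [z^4] f = 7/24; multiply by 4! = 24 to get 7.

7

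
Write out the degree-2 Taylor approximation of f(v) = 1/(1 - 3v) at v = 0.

9*v^2 + 3*v + 1

Differentiate repeatedly and evaluate at the center.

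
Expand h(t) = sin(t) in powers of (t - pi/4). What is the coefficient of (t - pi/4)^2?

Compute the successive derivatives at the expansion point and divide by k!.
[(t - pi/4)^0] = sqrt(2)/2;  [(t - pi/4)^1] = sqrt(2)/2;  [(t - pi/4)^2] = -sqrt(2)/4.

-sqrt(2)/4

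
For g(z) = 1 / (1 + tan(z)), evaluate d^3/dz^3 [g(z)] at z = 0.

Expand as Σ (-1)^k u^k with u equal to the inner function's series.
From the series, [z^3] g = -4/3; multiply by 3! = 6 to get -8.

-8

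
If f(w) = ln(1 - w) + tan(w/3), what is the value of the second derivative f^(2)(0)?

Add the two expansions coefficient-wise.
The coefficient of w^2 in the expansion is -1/2, so f′′(0) = 2! * (-1/2) = -1.

-1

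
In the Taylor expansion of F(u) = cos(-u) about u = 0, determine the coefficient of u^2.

Apply the Taylor formula c_k = f^(k)(a)/k!.
F(0) = 1
F′(0) = 0
F′′(0) = -1
The Taylor polynomial is Σ F^(k)(0)/k! · u^k.

-1/2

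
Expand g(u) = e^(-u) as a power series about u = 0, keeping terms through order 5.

-u^5/120 + u^4/24 - u^3/6 + u^2/2 - u + 1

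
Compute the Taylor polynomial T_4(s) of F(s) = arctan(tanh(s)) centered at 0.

-2*s^3/3 + s

Plug the Maclaurin series of the inner function into that of the outer and collect terms.
[s^0] = 0;  [s^1] = 1;  [s^2] = 0;  [s^3] = -2/3;  [s^4] = 0.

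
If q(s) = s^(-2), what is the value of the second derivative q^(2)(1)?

From the series, [(s - 1)^2] q = 3; multiply by 2! = 2 to get 6.

6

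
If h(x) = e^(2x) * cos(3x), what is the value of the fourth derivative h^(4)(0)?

Multiply the two series term by term and collect like powers.
The coefficient of x^4 in the expansion is -119/24, so h^(4)(0) = 4! * (-119/24) = -119.

-119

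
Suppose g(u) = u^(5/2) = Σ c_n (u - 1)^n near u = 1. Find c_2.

15/8

c_2 = g′′(1)/2! = 15/8.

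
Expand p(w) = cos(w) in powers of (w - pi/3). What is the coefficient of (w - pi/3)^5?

-sqrt(3)/240

Compute the successive derivatives at the expansion point and divide by k!.
[(w - pi/3)^0] = 1/2;  [(w - pi/3)^1] = -sqrt(3)/2;  [(w - pi/3)^2] = -1/4;  [(w - pi/3)^3] = sqrt(3)/12;  [(w - pi/3)^4] = 1/48;  [(w - pi/3)^5] = -sqrt(3)/240.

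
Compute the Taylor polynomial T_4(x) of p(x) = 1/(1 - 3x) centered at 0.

81*x^4 + 27*x^3 + 9*x^2 + 3*x + 1

[x^0] = 1;  [x^1] = 3;  [x^2] = 9;  [x^3] = 27;  [x^4] = 81.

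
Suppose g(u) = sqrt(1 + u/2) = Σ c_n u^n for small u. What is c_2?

c_2 = g′′(0)/2! = -1/32.

-1/32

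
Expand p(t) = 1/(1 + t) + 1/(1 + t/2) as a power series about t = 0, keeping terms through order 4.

17*t^4/16 - 9*t^3/8 + 5*t^2/4 - 3*t/2 + 2

Expand each term separately and add.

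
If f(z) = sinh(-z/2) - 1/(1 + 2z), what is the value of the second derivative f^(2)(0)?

-8

Combine the two series term by term.
The coefficient of z^2 in the expansion is -4, so f′′(0) = 2! * (-4) = -8.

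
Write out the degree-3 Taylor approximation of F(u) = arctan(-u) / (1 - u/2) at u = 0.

u^3/12 - u^2/2 - u

Multiply the two series term by term and collect like powers.
F(0) = 0
F′(0) = -1
F′′(0) = -1
F′′′(0) = 1/2
Dividing each by k! gives the coefficients c_0, ..., c_3.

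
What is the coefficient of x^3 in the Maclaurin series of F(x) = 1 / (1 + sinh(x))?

-7/6

Write 1/(1+u) = 1 - u + u^2 - u^3 + ... and substitute the series for u.
F(0) = 1
F′(0) = -1
F′′(0) = 2
F′′′(0) = -7
Then c_k = F^(k)(0)/k! gives each Taylor coefficient.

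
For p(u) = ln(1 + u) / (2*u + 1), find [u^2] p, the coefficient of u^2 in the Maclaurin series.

Use 1/(1 - r) = Σ r^k on the denominator, then take the Cauchy product.
[u^0] = 0;  [u^1] = 1;  [u^2] = -5/2.

-5/2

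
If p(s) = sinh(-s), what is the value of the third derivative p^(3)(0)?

-1

From the series, [s^3] p = -1/6; multiply by 3! = 6 to get -1.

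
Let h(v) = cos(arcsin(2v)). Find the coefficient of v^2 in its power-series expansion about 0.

Compose series: expand the inner function first, then feed it into the outer expansion.
h(0) = 1
h′(0) = 0
h′′(0) = -4

-2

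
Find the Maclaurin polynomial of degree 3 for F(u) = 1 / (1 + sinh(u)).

-7*u^3/6 + u^2 - u + 1

Write 1/(1+u) = 1 - u + u^2 - u^3 + ... and substitute the series for u.
F(0) = 1
F′(0) = -1
F′′(0) = 2
F′′′(0) = -7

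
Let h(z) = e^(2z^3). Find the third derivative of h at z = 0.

Compute the successive derivatives at the expansion point and divide by k!.
The coefficient of z^3 in the expansion is 2, so h′′′(0) = 3! * (2) = 12.

12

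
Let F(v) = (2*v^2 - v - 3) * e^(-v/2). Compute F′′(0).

17/4

Shift and add copies of the series according to the polynomial's terms.
The coefficient of v^2 in the expansion is 17/8, so F′′(0) = 2! * (17/8) = 17/4.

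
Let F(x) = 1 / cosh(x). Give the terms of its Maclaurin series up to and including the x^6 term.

-61*x^6/720 + 5*x^4/24 - x^2/2 + 1

Write the quotient as an unknown series and match coefficients against numerator = denominator · series.
[x^0] = 1;  [x^1] = 0;  [x^2] = -1/2;  [x^3] = 0;  [x^4] = 5/24;  [x^5] = 0;  [x^6] = -61/720.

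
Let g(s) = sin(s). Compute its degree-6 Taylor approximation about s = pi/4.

-sqrt(2)*(s - pi/4)^6/1440 + sqrt(2)*(s - pi/4)^5/240 + sqrt(2)*(s - pi/4)^4/48 - sqrt(2)*(s - pi/4)^3/12 - sqrt(2)*(s - pi/4)^2/4 + sqrt(2)*(s - pi/4)/2 + sqrt(2)/2

g(pi/4) = sqrt(2)/2
g′(pi/4) = sqrt(2)/2
g′′(pi/4) = -sqrt(2)/2
g′′′(pi/4) = -sqrt(2)/2
g^(4)(pi/4) = sqrt(2)/2
g^(5)(pi/4) = sqrt(2)/2
g^(6)(pi/4) = -sqrt(2)/2
Then c_k = g^(k)(pi/4)/k! gives each Taylor coefficient.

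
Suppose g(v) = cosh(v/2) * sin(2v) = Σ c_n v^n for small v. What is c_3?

Take the Cauchy product of the two expansions.
g(0) = 0
g′(0) = 2
g′′(0) = 0
g′′′(0) = -13/2

-13/12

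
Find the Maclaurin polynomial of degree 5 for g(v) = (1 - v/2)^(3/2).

3*v^5/8192 + 3*v^4/2048 + v^3/128 + 3*v^2/32 - 3*v/4 + 1

g(0) = 1
g′(0) = -3/4
g′′(0) = 3/16
g′′′(0) = 3/64
g^(4)(0) = 9/256
g^(5)(0) = 45/1024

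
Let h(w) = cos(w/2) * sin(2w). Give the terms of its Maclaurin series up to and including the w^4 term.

-19*w^3/12 + 2*w

Write out both Maclaurin series and multiply, keeping only the needed powers.
h(0) = 0
h′(0) = 2
h′′(0) = 0
h′′′(0) = -19/2
h^(4)(0) = 0
The Taylor polynomial is Σ h^(k)(0)/k! · w^k.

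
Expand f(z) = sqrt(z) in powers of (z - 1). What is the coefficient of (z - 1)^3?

f(1) = 1
f′(1) = 1/2
f′′(1) = -1/4
f′′′(1) = 3/8
Dividing each by k! gives the coefficients c_0, ..., c_3.

1/16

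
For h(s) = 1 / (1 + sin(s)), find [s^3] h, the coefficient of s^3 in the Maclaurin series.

Expand as Σ (-1)^k u^k with u equal to the inner function's series.
h(0) = 1
h′(0) = -1
h′′(0) = 2
h′′′(0) = -5
Dividing each by k! gives the coefficients c_0, ..., c_3.

-5/6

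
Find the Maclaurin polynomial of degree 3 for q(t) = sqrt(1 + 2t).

q(0) = 1
q′(0) = 1
q′′(0) = -1
q′′′(0) = 3

t^3/2 - t^2/2 + t + 1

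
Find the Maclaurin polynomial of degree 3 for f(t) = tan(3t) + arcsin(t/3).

Add the two expansions coefficient-wise.
f(0) = 0
f′(0) = 10/3
f′′(0) = 0
f′′′(0) = 1459/27

1459*t^3/162 + 10*t/3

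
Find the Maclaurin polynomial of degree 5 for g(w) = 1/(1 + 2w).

Differentiate repeatedly and evaluate at the center.
[w^0] = 1;  [w^1] = -2;  [w^2] = 4;  [w^3] = -8;  [w^4] = 16;  [w^5] = -32.

-32*w^5 + 16*w^4 - 8*w^3 + 4*w^2 - 2*w + 1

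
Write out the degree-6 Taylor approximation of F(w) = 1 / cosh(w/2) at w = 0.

-61*w^6/46080 + 5*w^4/384 - w^2/8 + 1

Write the quotient as an unknown series and match coefficients against numerator = denominator · series.
[w^0] = 1;  [w^1] = 0;  [w^2] = -1/8;  [w^3] = 0;  [w^4] = 5/384;  [w^5] = 0;  [w^6] = -61/46080.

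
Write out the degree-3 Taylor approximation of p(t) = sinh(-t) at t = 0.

-t^3/6 - t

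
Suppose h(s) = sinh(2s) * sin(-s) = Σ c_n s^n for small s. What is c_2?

Multiply the two series term by term and collect like powers.
h(0) = 0
h′(0) = 0
h′′(0) = -4
Then c_k = h^(k)(0)/k! gives each Taylor coefficient.

-2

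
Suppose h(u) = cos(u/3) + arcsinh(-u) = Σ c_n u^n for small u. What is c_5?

Combine the two series term by term.
h(0) = 1
h′(0) = -1
h′′(0) = -1/9
h′′′(0) = 1
h^(4)(0) = 1/81
h^(5)(0) = -9
The Taylor polynomial is Σ h^(k)(0)/k! · u^k.

-3/40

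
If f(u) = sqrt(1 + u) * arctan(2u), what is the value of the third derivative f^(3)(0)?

-35/2

Write out both Maclaurin series and multiply, keeping only the needed powers.
The coefficient of u^3 in the expansion is -35/12, so f′′′(0) = 3! * (-35/12) = -35/2.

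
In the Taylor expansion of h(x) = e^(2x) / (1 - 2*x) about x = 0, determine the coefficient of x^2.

10

Use 1/(1 - r) = Σ r^k on the denominator, then take the Cauchy product.
h(0) = 1
h′(0) = 4
h′′(0) = 20
So c_2 = h′′(0)/2! = 10.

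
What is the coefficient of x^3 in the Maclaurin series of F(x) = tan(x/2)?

F(0) = 0
F′(0) = 1/2
F′′(0) = 0
F′′′(0) = 1/4

1/24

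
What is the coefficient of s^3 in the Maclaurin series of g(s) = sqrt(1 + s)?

1/16

Compute the successive derivatives at the expansion point and divide by k!.
g(0) = 1
g′(0) = 1/2
g′′(0) = -1/4
g′′′(0) = 3/8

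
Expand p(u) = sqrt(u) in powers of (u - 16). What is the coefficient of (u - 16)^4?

p(16) = 4
p′(16) = 1/8
p′′(16) = -1/256
p′′′(16) = 3/8192
p^(4)(16) = -15/262144
So c_4 = p^(4)(16)/4! = -5/2097152.

-5/2097152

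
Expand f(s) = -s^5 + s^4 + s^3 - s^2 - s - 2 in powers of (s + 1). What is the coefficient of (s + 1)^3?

[(s + 1)^0] = -1;  [(s + 1)^1] = -5;  [(s + 1)^2] = 12;  [(s + 1)^3] = -13.

-13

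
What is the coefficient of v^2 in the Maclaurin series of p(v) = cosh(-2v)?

Compute the successive derivatives at the expansion point and divide by k!.
p(0) = 1
p′(0) = 0
p′′(0) = 4
So c_2 = p′′(0)/2! = 2.

2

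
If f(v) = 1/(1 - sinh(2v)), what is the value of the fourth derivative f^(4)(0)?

512

Let u equal the inner series; expand the outer function in u and truncate.
The coefficient of v^4 in the expansion is 64/3, so f^(4)(0) = 4! * (64/3) = 512.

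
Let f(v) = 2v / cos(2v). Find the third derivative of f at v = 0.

Invert the denominator's series and multiply.
From the series, [v^3] f = 4; multiply by 3! = 6 to get 24.

24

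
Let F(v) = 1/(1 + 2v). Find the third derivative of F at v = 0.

-48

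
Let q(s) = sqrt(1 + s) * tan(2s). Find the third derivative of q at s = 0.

Write out both Maclaurin series and multiply, keeping only the needed powers.
From the series, [s^3] q = 29/12; multiply by 3! = 6 to get 29/2.

29/2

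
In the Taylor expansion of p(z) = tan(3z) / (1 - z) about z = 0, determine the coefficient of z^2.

3

Multiply the two series term by term and collect like powers.
p(0) = 0
p′(0) = 3
p′′(0) = 6
The Taylor polynomial is Σ p^(k)(0)/k! · z^k.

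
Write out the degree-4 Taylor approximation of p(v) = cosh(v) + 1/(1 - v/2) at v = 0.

Add the two expansions coefficient-wise.
p(0) = 2
p′(0) = 1/2
p′′(0) = 3/2
p′′′(0) = 3/4
p^(4)(0) = 5/2

5*v^4/48 + v^3/8 + 3*v^2/4 + v/2 + 2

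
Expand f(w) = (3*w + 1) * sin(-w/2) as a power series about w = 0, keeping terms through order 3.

Shift and add copies of the series according to the polynomial's terms.
f(0) = 0
f′(0) = -1/2
f′′(0) = -3
f′′′(0) = 1/8

w^3/48 - 3*w^2/2 - w/2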